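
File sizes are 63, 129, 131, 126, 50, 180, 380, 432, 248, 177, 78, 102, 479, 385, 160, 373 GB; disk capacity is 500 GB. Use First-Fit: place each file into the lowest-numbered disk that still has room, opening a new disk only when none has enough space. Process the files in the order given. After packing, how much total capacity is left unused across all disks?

507

disk 1: place 63 GB, 437 GB left
disk 1: place 129 GB, 308 GB left
disk 1: place 131 GB, 177 GB left
disk 1: place 126 GB, 51 GB left
disk 1: place 50 GB, 1 GB left
disk 2: place 180 GB, 320 GB left
disk 3: place 380 GB, 120 GB left
disk 4: place 432 GB, 68 GB left
disk 2: place 248 GB, 72 GB left
disk 5: place 177 GB, 323 GB left
disk 3: place 78 GB, 42 GB left
disk 5: place 102 GB, 221 GB left
disk 6: place 479 GB, 21 GB left
disk 7: place 385 GB, 115 GB left
disk 5: place 160 GB, 61 GB left
disk 8: place 373 GB, 127 GB left
8 disks × 500 GB = 4000 GB; used 3493 GB; unused 507 GB.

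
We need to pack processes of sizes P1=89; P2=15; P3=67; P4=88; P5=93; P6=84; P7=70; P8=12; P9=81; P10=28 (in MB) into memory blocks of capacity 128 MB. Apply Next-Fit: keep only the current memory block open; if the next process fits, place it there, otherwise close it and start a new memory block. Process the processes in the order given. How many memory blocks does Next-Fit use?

7

P1 (89 MB) → memory block 1 (remaining 39 MB)
P2 (15 MB) → memory block 1 (remaining 24 MB)
P3 (67 MB) → memory block 2 (remaining 61 MB)
P4 (88 MB) → memory block 3 (remaining 40 MB)
P5 (93 MB) → memory block 4 (remaining 35 MB)
P6 (84 MB) → memory block 5 (remaining 44 MB)
P7 (70 MB) → memory block 6 (remaining 58 MB)
P8 (12 MB) → memory block 6 (remaining 46 MB)
P9 (81 MB) → memory block 7 (remaining 47 MB)
P10 (28 MB) → memory block 7 (remaining 19 MB)
Final memory blocks: [89,15] [67] [88] [93] [84] [70,12] [81,28].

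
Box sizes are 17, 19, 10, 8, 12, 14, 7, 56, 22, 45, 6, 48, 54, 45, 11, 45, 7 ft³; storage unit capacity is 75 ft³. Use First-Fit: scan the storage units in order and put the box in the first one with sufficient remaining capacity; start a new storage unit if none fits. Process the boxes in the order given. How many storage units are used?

storage unit 1: place 17 ft³, 58 ft³ left
storage unit 1: place 19 ft³, 39 ft³ left
storage unit 1: place 10 ft³, 29 ft³ left
storage unit 1: place 8 ft³, 21 ft³ left
storage unit 1: place 12 ft³, 9 ft³ left
storage unit 2: place 14 ft³, 61 ft³ left
storage unit 1: place 7 ft³, 2 ft³ left
storage unit 2: place 56 ft³, 5 ft³ left
storage unit 3: place 22 ft³, 53 ft³ left
storage unit 3: place 45 ft³, 8 ft³ left
storage unit 3: place 6 ft³, 2 ft³ left
storage unit 4: place 48 ft³, 27 ft³ left
storage unit 5: place 54 ft³, 21 ft³ left
storage unit 6: place 45 ft³, 30 ft³ left
storage unit 4: place 11 ft³, 16 ft³ left
storage unit 7: place 45 ft³, 30 ft³ left
storage unit 4: place 7 ft³, 9 ft³ left

7 storage units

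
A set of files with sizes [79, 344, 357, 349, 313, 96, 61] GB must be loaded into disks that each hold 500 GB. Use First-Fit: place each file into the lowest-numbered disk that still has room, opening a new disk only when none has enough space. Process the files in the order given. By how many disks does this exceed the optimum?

First-Fit: [79,344,61] [357,96] [349] [313] → 4 disks.
Total size 1599 GB; any packing needs at least ⌈1599/500⌉ = 4 disks.
So 4 is already optimal.

0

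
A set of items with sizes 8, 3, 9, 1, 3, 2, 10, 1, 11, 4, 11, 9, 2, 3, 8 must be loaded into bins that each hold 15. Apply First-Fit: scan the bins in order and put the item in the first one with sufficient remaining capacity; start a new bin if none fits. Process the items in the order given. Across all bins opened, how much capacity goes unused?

20

Put 8 in bin 1; 7 remain.
Put 3 in bin 1; 4 remain.
Put 9 in bin 2; 6 remain.
Put 1 in bin 1; 3 remain.
Put 3 in bin 1; 0 remain.
Put 2 in bin 2; 4 remain.
Put 10 in bin 3; 5 remain.
Put 1 in bin 2; 3 remain.
Put 11 in bin 4; 4 remain.
Put 4 in bin 3; 1 remain.
Put 11 in bin 5; 4 remain.
Put 9 in bin 6; 6 remain.
Put 2 in bin 2; 1 remain.
Put 3 in bin 4; 1 remain.
Put 8 in bin 7; 7 remain.
7 bins × 15 = 105; used 85; unused 20.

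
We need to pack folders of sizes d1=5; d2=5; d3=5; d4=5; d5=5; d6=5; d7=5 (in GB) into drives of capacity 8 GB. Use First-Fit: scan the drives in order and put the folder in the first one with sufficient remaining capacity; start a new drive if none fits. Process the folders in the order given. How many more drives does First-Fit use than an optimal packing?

0

First-Fit: [5] [5] [5] [5] [5] [5] [5] → 7 drives.
7 folders exceed 4 GB (half the capacity), and no two of those can share a drive, so at least 7 drives are needed.
So 7 is already optimal.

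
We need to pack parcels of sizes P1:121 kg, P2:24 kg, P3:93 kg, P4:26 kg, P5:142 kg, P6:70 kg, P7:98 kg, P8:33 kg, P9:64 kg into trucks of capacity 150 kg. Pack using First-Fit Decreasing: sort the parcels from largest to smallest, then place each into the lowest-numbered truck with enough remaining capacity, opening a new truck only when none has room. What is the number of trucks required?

5 trucks

Sorted descending: 142, 121, 98, 93, 70, 64, 33, 26, 24.
Put 142 kg in truck 1; 8 kg remain.
Put 121 kg in truck 2; 29 kg remain.
Put 98 kg in truck 3; 52 kg remain.
Put 93 kg in truck 4; 57 kg remain.
Put 70 kg in truck 5; 80 kg remain.
Put 64 kg in truck 5; 16 kg remain.
Put 33 kg in truck 3; 19 kg remain.
Put 26 kg in truck 2; 3 kg remain.
Put 24 kg in truck 4; 33 kg remain.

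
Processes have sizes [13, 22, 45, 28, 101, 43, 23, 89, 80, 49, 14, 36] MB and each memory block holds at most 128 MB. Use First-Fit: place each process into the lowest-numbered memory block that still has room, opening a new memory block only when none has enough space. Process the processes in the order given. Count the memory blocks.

13 MB → memory block 1 (remaining 115 MB)
22 MB → memory block 1 (remaining 93 MB)
45 MB → memory block 1 (remaining 48 MB)
28 MB → memory block 1 (remaining 20 MB)
101 MB → memory block 2 (remaining 27 MB)
43 MB → memory block 3 (remaining 85 MB)
23 MB → memory block 2 (remaining 4 MB)
89 MB → memory block 4 (remaining 39 MB)
80 MB → memory block 3 (remaining 5 MB)
49 MB → memory block 5 (remaining 79 MB)
14 MB → memory block 1 (remaining 6 MB)
36 MB → memory block 4 (remaining 3 MB)
Final memory blocks: [13,22,45,28,14] [101,23] [43,80] [89,36] [49].

5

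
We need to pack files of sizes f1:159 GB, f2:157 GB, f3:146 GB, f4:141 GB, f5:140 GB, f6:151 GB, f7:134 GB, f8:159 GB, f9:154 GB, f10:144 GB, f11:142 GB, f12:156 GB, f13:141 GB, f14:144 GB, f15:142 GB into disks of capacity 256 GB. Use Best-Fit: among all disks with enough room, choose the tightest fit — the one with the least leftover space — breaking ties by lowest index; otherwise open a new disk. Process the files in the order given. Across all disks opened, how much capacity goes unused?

Put f1 (159 GB) in disk 1; 97 GB remain.
Put f2 (157 GB) in disk 2; 99 GB remain.
Put f3 (146 GB) in disk 3; 110 GB remain.
Put f4 (141 GB) in disk 4; 115 GB remain.
Put f5 (140 GB) in disk 5; 116 GB remain.
Put f6 (151 GB) in disk 6; 105 GB remain.
Put f7 (134 GB) in disk 7; 122 GB remain.
Put f8 (159 GB) in disk 8; 97 GB remain.
Put f9 (154 GB) in disk 9; 102 GB remain.
Put f10 (144 GB) in disk 10; 112 GB remain.
Put f11 (142 GB) in disk 11; 114 GB remain.
Put f12 (156 GB) in disk 12; 100 GB remain.
Put f13 (141 GB) in disk 13; 115 GB remain.
Put f14 (144 GB) in disk 14; 112 GB remain.
Put f15 (142 GB) in disk 15; 114 GB remain.
15 disks × 256 GB = 3840 GB; used 2210 GB; unused 1630 GB.

1630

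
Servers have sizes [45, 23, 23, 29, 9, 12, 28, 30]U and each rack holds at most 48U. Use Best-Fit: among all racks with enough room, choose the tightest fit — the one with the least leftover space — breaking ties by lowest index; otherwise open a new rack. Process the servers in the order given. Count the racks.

Put 45U in rack 1; 3U remain.
Put 23U in rack 2; 25U remain.
Put 23U in rack 2; 2U remain.
Put 29U in rack 3; 19U remain.
Put 9U in rack 3; 10U remain.
Put 12U in rack 4; 36U remain.
Put 28U in rack 4; 8U remain.
Put 30U in rack 5; 18U remain.

5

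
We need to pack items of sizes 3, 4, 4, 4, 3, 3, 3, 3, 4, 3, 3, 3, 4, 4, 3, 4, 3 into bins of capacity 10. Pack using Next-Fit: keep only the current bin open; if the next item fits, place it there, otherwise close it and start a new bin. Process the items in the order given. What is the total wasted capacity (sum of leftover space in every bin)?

12

3 → bin 1 (remaining 7)
4 → bin 1 (remaining 3)
4 → bin 2 (remaining 6)
4 → bin 2 (remaining 2)
3 → bin 3 (remaining 7)
3 → bin 3 (remaining 4)
3 → bin 3 (remaining 1)
3 → bin 4 (remaining 7)
4 → bin 4 (remaining 3)
3 → bin 4 (remaining 0)
3 → bin 5 (remaining 7)
3 → bin 5 (remaining 4)
4 → bin 5 (remaining 0)
4 → bin 6 (remaining 6)
3 → bin 6 (remaining 3)
4 → bin 7 (remaining 6)
3 → bin 7 (remaining 3)
7 bins × 10 = 70; used 58; unused 12.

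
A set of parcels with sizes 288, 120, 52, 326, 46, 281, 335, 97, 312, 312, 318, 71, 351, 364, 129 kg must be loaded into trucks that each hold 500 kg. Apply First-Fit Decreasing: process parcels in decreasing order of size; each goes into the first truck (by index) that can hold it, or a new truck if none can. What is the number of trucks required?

9

Sorted descending: 364, 351, 335, 326, 318, 312, 312, 288, 281, 129, 120, 97, 71, 52, 46.
Put 364 kg in truck 1; 136 kg remain.
Put 351 kg in truck 2; 149 kg remain.
Put 335 kg in truck 3; 165 kg remain.
Put 326 kg in truck 4; 174 kg remain.
Put 318 kg in truck 5; 182 kg remain.
Put 312 kg in truck 6; 188 kg remain.
Put 312 kg in truck 7; 188 kg remain.
Put 288 kg in truck 8; 212 kg remain.
Put 281 kg in truck 9; 219 kg remain.
Put 129 kg in truck 1; 7 kg remain.
Put 120 kg in truck 2; 29 kg remain.
Put 97 kg in truck 3; 68 kg remain.
Put 71 kg in truck 4; 103 kg remain.
Put 52 kg in truck 3; 16 kg remain.
Put 46 kg in truck 4; 57 kg remain.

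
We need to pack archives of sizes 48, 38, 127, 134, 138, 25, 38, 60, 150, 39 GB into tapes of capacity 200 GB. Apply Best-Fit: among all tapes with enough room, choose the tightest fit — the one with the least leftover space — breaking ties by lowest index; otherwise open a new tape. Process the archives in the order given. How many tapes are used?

tape 1: place 48 GB, 152 GB left
tape 1: place 38 GB, 114 GB left
tape 2: place 127 GB, 73 GB left
tape 3: place 134 GB, 66 GB left
tape 4: place 138 GB, 62 GB left
tape 4: place 25 GB, 37 GB left
tape 3: place 38 GB, 28 GB left
tape 2: place 60 GB, 13 GB left
tape 5: place 150 GB, 50 GB left
tape 5: place 39 GB, 11 GB left
Final tapes: [48,38] [127,60] [134,38] [138,25] [150,39].

5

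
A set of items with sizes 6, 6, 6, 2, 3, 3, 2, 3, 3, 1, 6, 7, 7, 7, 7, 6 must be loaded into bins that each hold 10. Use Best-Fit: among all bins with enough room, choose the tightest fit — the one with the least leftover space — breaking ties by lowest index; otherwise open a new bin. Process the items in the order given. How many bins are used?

10

bin 1: place 6, 4 left
bin 2: place 6, 4 left
bin 3: place 6, 4 left
bin 1: place 2, 2 left
bin 2: place 3, 1 left
bin 3: place 3, 1 left
bin 1: place 2, 0 left
bin 4: place 3, 7 left
bin 4: place 3, 4 left
bin 2: place 1, 0 left
bin 5: place 6, 4 left
bin 6: place 7, 3 left
bin 7: place 7, 3 left
bin 8: place 7, 3 left
bin 9: place 7, 3 left
bin 10: place 6, 4 left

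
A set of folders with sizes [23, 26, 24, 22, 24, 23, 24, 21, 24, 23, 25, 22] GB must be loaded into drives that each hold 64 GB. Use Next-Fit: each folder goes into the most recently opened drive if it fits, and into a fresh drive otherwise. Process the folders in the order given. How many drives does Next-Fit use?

6

Put 23 GB in drive 1; 41 GB remain.
Put 26 GB in drive 1; 15 GB remain.
Put 24 GB in drive 2; 40 GB remain.
Put 22 GB in drive 2; 18 GB remain.
Put 24 GB in drive 3; 40 GB remain.
Put 23 GB in drive 3; 17 GB remain.
Put 24 GB in drive 4; 40 GB remain.
Put 21 GB in drive 4; 19 GB remain.
Put 24 GB in drive 5; 40 GB remain.
Put 23 GB in drive 5; 17 GB remain.
Put 25 GB in drive 6; 39 GB remain.
Put 22 GB in drive 6; 17 GB remain.
Final drives: [23,26] [24,22] [24,23] [24,21] [24,23] [25,22].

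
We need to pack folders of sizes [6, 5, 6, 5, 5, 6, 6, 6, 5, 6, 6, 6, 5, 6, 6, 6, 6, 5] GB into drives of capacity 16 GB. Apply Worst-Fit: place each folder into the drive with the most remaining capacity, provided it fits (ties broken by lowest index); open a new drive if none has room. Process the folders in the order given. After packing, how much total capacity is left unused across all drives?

6 GB → drive 1 (remaining 10 GB)
5 GB → drive 1 (remaining 5 GB)
6 GB → drive 2 (remaining 10 GB)
5 GB → drive 2 (remaining 5 GB)
5 GB → drive 1 (remaining 0 GB)
6 GB → drive 3 (remaining 10 GB)
6 GB → drive 3 (remaining 4 GB)
6 GB → drive 4 (remaining 10 GB)
5 GB → drive 4 (remaining 5 GB)
6 GB → drive 5 (remaining 10 GB)
6 GB → drive 5 (remaining 4 GB)
6 GB → drive 6 (remaining 10 GB)
5 GB → drive 6 (remaining 5 GB)
6 GB → drive 7 (remaining 10 GB)
6 GB → drive 7 (remaining 4 GB)
6 GB → drive 8 (remaining 10 GB)
6 GB → drive 8 (remaining 4 GB)
5 GB → drive 2 (remaining 0 GB)
8 drives × 16 GB = 128 GB; used 102 GB; unused 26 GB.

26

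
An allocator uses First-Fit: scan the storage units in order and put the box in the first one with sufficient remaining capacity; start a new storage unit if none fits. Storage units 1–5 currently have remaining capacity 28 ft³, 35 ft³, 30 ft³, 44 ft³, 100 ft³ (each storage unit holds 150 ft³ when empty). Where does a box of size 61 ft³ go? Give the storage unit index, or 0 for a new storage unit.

5

Storage units with room: storage unit 5 (100 ft³).
The first with room is storage unit 5.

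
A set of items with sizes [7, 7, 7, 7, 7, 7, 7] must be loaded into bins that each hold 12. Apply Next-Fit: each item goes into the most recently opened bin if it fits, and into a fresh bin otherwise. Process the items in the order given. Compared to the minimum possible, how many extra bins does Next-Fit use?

0

Next-Fit: [7] [7] [7] [7] [7] [7] [7] → 7 bins.
7 items exceed 6 (half the capacity), and no two of those can share a bin, so at least 7 bins are needed.
So 7 is already optimal.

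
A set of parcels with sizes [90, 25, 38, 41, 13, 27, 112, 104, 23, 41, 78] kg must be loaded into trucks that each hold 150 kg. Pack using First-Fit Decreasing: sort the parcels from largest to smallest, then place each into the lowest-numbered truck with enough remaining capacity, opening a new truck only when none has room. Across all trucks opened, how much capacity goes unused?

158

Sorted descending: 112, 104, 90, 78, 41, 41, 38, 27, 25, 23, 13.
truck 1: place 112 kg, 38 kg left
truck 2: place 104 kg, 46 kg left
truck 3: place 90 kg, 60 kg left
truck 4: place 78 kg, 72 kg left
truck 2: place 41 kg, 5 kg left
truck 3: place 41 kg, 19 kg left
truck 1: place 38 kg, 0 kg left
truck 4: place 27 kg, 45 kg left
truck 4: place 25 kg, 20 kg left
truck 5: place 23 kg, 127 kg left
truck 3: place 13 kg, 6 kg left
5 trucks × 150 kg = 750 kg; used 592 kg; unused 158 kg.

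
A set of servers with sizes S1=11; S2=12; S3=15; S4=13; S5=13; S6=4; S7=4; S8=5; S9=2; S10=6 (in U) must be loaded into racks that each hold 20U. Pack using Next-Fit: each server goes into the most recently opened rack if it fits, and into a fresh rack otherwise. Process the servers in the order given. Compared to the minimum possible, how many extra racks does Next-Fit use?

Next-Fit: [11] [12] [15] [13] [13,4] [4,5,2,6] → 6 racks.
Total size 85U; any packing needs at least ⌈85/20⌉ = 5 racks.
An optimal packing achieves that bound: [15,5] [13,6] [13,4,2] [12,4] [11] → 5 racks.
Excess: 6 − 5 = 1.

1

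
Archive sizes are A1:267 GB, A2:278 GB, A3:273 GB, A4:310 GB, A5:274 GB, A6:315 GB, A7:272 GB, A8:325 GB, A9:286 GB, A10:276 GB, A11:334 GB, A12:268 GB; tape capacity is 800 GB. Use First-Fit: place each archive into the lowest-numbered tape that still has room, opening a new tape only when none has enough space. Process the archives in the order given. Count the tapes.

6 tapes

Put A1 (267 GB) in tape 1; 533 GB remain.
Put A2 (278 GB) in tape 1; 255 GB remain.
Put A3 (273 GB) in tape 2; 527 GB remain.
Put A4 (310 GB) in tape 2; 217 GB remain.
Put A5 (274 GB) in tape 3; 526 GB remain.
Put A6 (315 GB) in tape 3; 211 GB remain.
Put A7 (272 GB) in tape 4; 528 GB remain.
Put A8 (325 GB) in tape 4; 203 GB remain.
Put A9 (286 GB) in tape 5; 514 GB remain.
Put A10 (276 GB) in tape 5; 238 GB remain.
Put A11 (334 GB) in tape 6; 466 GB remain.
Put A12 (268 GB) in tape 6; 198 GB remain.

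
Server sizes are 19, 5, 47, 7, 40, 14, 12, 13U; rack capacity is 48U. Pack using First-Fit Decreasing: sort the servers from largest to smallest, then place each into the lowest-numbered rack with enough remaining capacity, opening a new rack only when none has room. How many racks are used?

Sorted descending: 47, 40, 19, 14, 13, 12, 7, 5.
47U → rack 1 (remaining 1U)
40U → rack 2 (remaining 8U)
19U → rack 3 (remaining 29U)
14U → rack 3 (remaining 15U)
13U → rack 3 (remaining 2U)
12U → rack 4 (remaining 36U)
7U → rack 2 (remaining 1U)
5U → rack 4 (remaining 31U)
Final racks: [47] [40,7] [19,14,13] [12,5].

4 racks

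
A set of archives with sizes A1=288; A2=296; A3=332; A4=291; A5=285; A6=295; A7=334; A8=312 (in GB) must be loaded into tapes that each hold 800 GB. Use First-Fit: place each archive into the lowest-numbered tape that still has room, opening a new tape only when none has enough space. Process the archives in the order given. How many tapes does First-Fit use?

4

tape 1: place A1 (288 GB), 512 GB left
tape 1: place A2 (296 GB), 216 GB left
tape 2: place A3 (332 GB), 468 GB left
tape 2: place A4 (291 GB), 177 GB left
tape 3: place A5 (285 GB), 515 GB left
tape 3: place A6 (295 GB), 220 GB left
tape 4: place A7 (334 GB), 466 GB left
tape 4: place A8 (312 GB), 154 GB left
Final tapes: [288,296] [332,291] [285,295] [334,312].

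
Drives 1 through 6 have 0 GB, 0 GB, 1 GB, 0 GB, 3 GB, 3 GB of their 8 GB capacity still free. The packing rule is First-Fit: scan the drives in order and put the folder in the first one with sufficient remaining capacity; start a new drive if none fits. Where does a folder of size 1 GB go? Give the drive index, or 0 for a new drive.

Drives with room: drive 3 (1 GB), drive 5 (3 GB), drive 6 (3 GB).
The first with room is drive 3.

3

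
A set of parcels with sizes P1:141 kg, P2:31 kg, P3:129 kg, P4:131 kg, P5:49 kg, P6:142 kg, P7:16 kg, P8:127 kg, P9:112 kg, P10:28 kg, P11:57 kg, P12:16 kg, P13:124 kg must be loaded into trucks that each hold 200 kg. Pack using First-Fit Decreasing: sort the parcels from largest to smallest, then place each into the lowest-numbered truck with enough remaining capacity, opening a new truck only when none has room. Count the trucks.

7

Sorted descending: 142, 141, 131, 129, 127, 124, 112, 57, 49, 31, 28, 16, 16.
truck 1: place 142 kg, 58 kg left
truck 2: place 141 kg, 59 kg left
truck 3: place 131 kg, 69 kg left
truck 4: place 129 kg, 71 kg left
truck 5: place 127 kg, 73 kg left
truck 6: place 124 kg, 76 kg left
truck 7: place 112 kg, 88 kg left
truck 1: place 57 kg, 1 kg left
truck 2: place 49 kg, 10 kg left
truck 3: place 31 kg, 38 kg left
truck 3: place 28 kg, 10 kg left
truck 4: place 16 kg, 55 kg left
truck 4: place 16 kg, 39 kg left
Final trucks: [142,57] [141,49] [131,31,28] [129,16,16] [127] [124] [112].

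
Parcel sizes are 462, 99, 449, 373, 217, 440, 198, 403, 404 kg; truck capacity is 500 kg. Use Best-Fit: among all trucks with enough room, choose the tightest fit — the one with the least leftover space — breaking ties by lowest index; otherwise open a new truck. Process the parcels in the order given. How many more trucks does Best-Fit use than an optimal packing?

Best-Fit: [462] [99,373] [449] [217,198] [440] [403] [404] → 7 trucks.
Total size 3045 kg; any packing needs at least ⌈3045/500⌉ = 7 trucks.
So 7 is already optimal.

0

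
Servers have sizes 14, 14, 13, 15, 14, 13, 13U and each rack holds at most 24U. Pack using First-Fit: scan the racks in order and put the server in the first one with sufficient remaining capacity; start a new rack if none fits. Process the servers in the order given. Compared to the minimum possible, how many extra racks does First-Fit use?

0

First-Fit: [14] [14] [13] [15] [14] [13] [13] → 7 racks.
7 servers exceed 12U (half the capacity), and no two of those can share a rack, so at least 7 racks are needed.
So 7 is already optimal.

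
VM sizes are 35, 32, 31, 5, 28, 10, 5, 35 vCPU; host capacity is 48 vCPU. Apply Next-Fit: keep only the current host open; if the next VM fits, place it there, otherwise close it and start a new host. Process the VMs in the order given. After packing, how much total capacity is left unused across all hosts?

59

Put 35 vCPU in host 1; 13 vCPU remain.
Put 32 vCPU in host 2; 16 vCPU remain.
Put 31 vCPU in host 3; 17 vCPU remain.
Put 5 vCPU in host 3; 12 vCPU remain.
Put 28 vCPU in host 4; 20 vCPU remain.
Put 10 vCPU in host 4; 10 vCPU remain.
Put 5 vCPU in host 4; 5 vCPU remain.
Put 35 vCPU in host 5; 13 vCPU remain.
5 hosts × 48 vCPU = 240 vCPU; used 181 vCPU; unused 59 vCPU.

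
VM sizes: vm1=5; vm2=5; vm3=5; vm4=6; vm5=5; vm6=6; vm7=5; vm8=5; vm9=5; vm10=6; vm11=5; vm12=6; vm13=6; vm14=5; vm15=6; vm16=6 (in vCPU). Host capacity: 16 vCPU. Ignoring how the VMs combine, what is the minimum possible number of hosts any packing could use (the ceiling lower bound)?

6

Total size = 5 + 5 + 5 + 6 + 5 + 6 + 5 + 5 + 5 + 6 + 5 + 6 + 6 + 5 + 6 + 6 = 87 vCPU.
⌈87 / 16⌉ = 6.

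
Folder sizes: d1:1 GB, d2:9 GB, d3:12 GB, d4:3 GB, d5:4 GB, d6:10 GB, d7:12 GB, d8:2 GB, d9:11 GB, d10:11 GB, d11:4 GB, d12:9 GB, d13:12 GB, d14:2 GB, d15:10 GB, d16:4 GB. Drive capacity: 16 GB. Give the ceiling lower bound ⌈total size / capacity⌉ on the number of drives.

Total size = 1 + 9 + 12 + 3 + 4 + 10 + 12 + 2 + 11 + 11 + 4 + 9 + 12 + 2 + 10 + 4 = 116 GB.
⌈116 / 16⌉ = 8.

8 drives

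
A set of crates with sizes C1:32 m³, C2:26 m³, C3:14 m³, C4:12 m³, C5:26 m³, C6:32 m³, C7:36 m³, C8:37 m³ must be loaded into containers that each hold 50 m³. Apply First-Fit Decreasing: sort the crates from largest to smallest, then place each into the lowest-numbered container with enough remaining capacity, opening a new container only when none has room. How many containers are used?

6

Sorted descending: 37, 36, 32, 32, 26, 26, 14, 12.
37 m³ → container 1 (remaining 13 m³)
36 m³ → container 2 (remaining 14 m³)
32 m³ → container 3 (remaining 18 m³)
32 m³ → container 4 (remaining 18 m³)
26 m³ → container 5 (remaining 24 m³)
26 m³ → container 6 (remaining 24 m³)
14 m³ → container 2 (remaining 0 m³)
12 m³ → container 1 (remaining 1 m³)
Final containers: [37,12] [36,14] [32] [32] [26] [26].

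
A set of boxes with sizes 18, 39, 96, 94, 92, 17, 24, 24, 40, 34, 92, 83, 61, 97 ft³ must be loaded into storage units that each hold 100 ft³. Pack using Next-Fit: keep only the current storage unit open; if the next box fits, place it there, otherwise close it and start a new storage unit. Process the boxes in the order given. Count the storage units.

18 ft³ → storage unit 1 (remaining 82 ft³)
39 ft³ → storage unit 1 (remaining 43 ft³)
96 ft³ → storage unit 2 (remaining 4 ft³)
94 ft³ → storage unit 3 (remaining 6 ft³)
92 ft³ → storage unit 4 (remaining 8 ft³)
17 ft³ → storage unit 5 (remaining 83 ft³)
24 ft³ → storage unit 5 (remaining 59 ft³)
24 ft³ → storage unit 5 (remaining 35 ft³)
40 ft³ → storage unit 6 (remaining 60 ft³)
34 ft³ → storage unit 6 (remaining 26 ft³)
92 ft³ → storage unit 7 (remaining 8 ft³)
83 ft³ → storage unit 8 (remaining 17 ft³)
61 ft³ → storage unit 9 (remaining 39 ft³)
97 ft³ → storage unit 10 (remaining 3 ft³)

10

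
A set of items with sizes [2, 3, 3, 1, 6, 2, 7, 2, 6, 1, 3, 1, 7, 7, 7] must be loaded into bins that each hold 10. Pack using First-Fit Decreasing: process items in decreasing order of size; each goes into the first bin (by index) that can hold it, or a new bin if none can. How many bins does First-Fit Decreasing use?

Sorted descending: 7, 7, 7, 7, 6, 6, 3, 3, 3, 2, 2, 2, 1, 1, 1.
7 → bin 1 (remaining 3)
7 → bin 2 (remaining 3)
7 → bin 3 (remaining 3)
7 → bin 4 (remaining 3)
6 → bin 5 (remaining 4)
6 → bin 6 (remaining 4)
3 → bin 1 (remaining 0)
3 → bin 2 (remaining 0)
3 → bin 3 (remaining 0)
2 → bin 4 (remaining 1)
2 → bin 5 (remaining 2)
2 → bin 5 (remaining 0)
1 → bin 4 (remaining 0)
1 → bin 6 (remaining 3)
1 → bin 6 (remaining 2)
Final bins: [7,3] [7,3] [7,3] [7,2,1] [6,2,2] [6,1,1].

6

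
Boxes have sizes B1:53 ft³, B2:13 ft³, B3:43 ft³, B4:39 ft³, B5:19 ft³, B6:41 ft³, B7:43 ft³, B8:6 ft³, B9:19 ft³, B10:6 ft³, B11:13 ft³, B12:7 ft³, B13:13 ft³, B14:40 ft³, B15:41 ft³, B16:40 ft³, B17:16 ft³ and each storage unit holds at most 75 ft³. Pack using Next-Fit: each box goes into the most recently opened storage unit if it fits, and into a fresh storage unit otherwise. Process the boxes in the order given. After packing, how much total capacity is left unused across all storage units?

148

B1 (53 ft³) → storage unit 1 (remaining 22 ft³)
B2 (13 ft³) → storage unit 1 (remaining 9 ft³)
B3 (43 ft³) → storage unit 2 (remaining 32 ft³)
B4 (39 ft³) → storage unit 3 (remaining 36 ft³)
B5 (19 ft³) → storage unit 3 (remaining 17 ft³)
B6 (41 ft³) → storage unit 4 (remaining 34 ft³)
B7 (43 ft³) → storage unit 5 (remaining 32 ft³)
B8 (6 ft³) → storage unit 5 (remaining 26 ft³)
B9 (19 ft³) → storage unit 5 (remaining 7 ft³)
B10 (6 ft³) → storage unit 5 (remaining 1 ft³)
B11 (13 ft³) → storage unit 6 (remaining 62 ft³)
B12 (7 ft³) → storage unit 6 (remaining 55 ft³)
B13 (13 ft³) → storage unit 6 (remaining 42 ft³)
B14 (40 ft³) → storage unit 6 (remaining 2 ft³)
B15 (41 ft³) → storage unit 7 (remaining 34 ft³)
B16 (40 ft³) → storage unit 8 (remaining 35 ft³)
B17 (16 ft³) → storage unit 8 (remaining 19 ft³)
8 storage units × 75 ft³ = 600 ft³; used 452 ft³; unused 148 ft³.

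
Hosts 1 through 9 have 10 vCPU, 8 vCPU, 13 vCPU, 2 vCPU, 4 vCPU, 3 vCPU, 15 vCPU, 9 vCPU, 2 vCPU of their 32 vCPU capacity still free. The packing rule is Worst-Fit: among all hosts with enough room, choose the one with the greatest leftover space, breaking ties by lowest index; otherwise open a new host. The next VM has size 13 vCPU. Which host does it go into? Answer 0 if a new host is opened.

Hosts with room: host 3 (13 vCPU), host 7 (15 vCPU).
Most room is host 7 with 15 vCPU free.

7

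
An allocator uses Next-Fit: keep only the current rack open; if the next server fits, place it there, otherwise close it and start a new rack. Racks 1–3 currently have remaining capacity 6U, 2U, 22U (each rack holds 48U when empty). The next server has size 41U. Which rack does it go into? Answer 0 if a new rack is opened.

Next-Fit only looks at rack 3, which has 22U free.
41U does not fit, so a new rack is opened.

0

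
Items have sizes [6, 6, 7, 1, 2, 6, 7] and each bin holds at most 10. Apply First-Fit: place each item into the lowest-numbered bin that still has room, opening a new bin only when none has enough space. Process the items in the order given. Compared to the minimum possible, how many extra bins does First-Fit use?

First-Fit: [6,1,2] [6] [7] [6] [7] → 5 bins.
5 items exceed 5 (half the capacity), and no two of those can share a bin, so at least 5 bins are needed.
So 5 is already optimal.

0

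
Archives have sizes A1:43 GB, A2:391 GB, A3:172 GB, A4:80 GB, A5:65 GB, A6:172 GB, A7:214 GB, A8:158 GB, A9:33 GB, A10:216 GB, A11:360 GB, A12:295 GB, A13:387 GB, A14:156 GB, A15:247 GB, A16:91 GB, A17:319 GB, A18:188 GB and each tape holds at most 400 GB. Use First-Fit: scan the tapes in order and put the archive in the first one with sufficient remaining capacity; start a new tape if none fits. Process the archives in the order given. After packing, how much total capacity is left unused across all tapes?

A1 (43 GB) → tape 1 (remaining 357 GB)
A2 (391 GB) → tape 2 (remaining 9 GB)
A3 (172 GB) → tape 1 (remaining 185 GB)
A4 (80 GB) → tape 1 (remaining 105 GB)
A5 (65 GB) → tape 1 (remaining 40 GB)
A6 (172 GB) → tape 3 (remaining 228 GB)
A7 (214 GB) → tape 3 (remaining 14 GB)
A8 (158 GB) → tape 4 (remaining 242 GB)
A9 (33 GB) → tape 1 (remaining 7 GB)
A10 (216 GB) → tape 4 (remaining 26 GB)
A11 (360 GB) → tape 5 (remaining 40 GB)
A12 (295 GB) → tape 6 (remaining 105 GB)
A13 (387 GB) → tape 7 (remaining 13 GB)
A14 (156 GB) → tape 8 (remaining 244 GB)
A15 (247 GB) → tape 9 (remaining 153 GB)
A16 (91 GB) → tape 6 (remaining 14 GB)
A17 (319 GB) → tape 10 (remaining 81 GB)
A18 (188 GB) → tape 8 (remaining 56 GB)
10 tapes × 400 GB = 4000 GB; used 3587 GB; unused 413 GB.

413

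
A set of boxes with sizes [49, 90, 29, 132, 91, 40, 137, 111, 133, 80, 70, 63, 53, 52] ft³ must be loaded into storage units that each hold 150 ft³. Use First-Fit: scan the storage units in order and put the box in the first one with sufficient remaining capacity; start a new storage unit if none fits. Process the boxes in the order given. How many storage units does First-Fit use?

storage unit 1: place 49 ft³, 101 ft³ left
storage unit 1: place 90 ft³, 11 ft³ left
storage unit 2: place 29 ft³, 121 ft³ left
storage unit 3: place 132 ft³, 18 ft³ left
storage unit 2: place 91 ft³, 30 ft³ left
storage unit 4: place 40 ft³, 110 ft³ left
storage unit 5: place 137 ft³, 13 ft³ left
storage unit 6: place 111 ft³, 39 ft³ left
storage unit 7: place 133 ft³, 17 ft³ left
storage unit 4: place 80 ft³, 30 ft³ left
storage unit 8: place 70 ft³, 80 ft³ left
storage unit 8: place 63 ft³, 17 ft³ left
storage unit 9: place 53 ft³, 97 ft³ left
storage unit 9: place 52 ft³, 45 ft³ left

9 storage units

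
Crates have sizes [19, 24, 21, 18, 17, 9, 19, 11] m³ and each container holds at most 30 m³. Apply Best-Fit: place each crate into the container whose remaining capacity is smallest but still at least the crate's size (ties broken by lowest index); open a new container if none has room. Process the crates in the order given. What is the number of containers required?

container 1: place 19 m³, 11 m³ left
container 2: place 24 m³, 6 m³ left
container 3: place 21 m³, 9 m³ left
container 4: place 18 m³, 12 m³ left
container 5: place 17 m³, 13 m³ left
container 3: place 9 m³, 0 m³ left
container 6: place 19 m³, 11 m³ left
container 1: place 11 m³, 0 m³ left
Final containers: [19,11] [24] [21,9] [18] [17] [19].

6 containers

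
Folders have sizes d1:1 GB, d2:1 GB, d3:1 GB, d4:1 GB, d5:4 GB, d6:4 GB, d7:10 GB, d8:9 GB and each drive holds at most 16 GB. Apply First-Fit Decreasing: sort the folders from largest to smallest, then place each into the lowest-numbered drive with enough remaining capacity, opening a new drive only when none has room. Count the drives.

2 drives

Sorted descending: 10, 9, 4, 4, 1, 1, 1, 1.
Put 10 GB in drive 1; 6 GB remain.
Put 9 GB in drive 2; 7 GB remain.
Put 4 GB in drive 1; 2 GB remain.
Put 4 GB in drive 2; 3 GB remain.
Put 1 GB in drive 1; 1 GB remain.
Put 1 GB in drive 1; 0 GB remain.
Put 1 GB in drive 2; 2 GB remain.
Put 1 GB in drive 2; 1 GB remain.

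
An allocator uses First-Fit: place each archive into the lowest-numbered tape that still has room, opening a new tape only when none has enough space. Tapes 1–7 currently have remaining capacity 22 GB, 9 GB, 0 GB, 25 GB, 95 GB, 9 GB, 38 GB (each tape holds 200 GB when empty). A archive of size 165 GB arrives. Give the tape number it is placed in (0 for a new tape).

No tape has ≥ 165 GB free, so a new tape is opened.

0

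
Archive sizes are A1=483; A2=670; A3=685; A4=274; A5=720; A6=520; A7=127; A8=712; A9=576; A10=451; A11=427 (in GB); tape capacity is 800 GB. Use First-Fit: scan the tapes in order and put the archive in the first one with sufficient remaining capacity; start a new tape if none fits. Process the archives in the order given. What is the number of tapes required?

Put A1 (483 GB) in tape 1; 317 GB remain.
Put A2 (670 GB) in tape 2; 130 GB remain.
Put A3 (685 GB) in tape 3; 115 GB remain.
Put A4 (274 GB) in tape 1; 43 GB remain.
Put A5 (720 GB) in tape 4; 80 GB remain.
Put A6 (520 GB) in tape 5; 280 GB remain.
Put A7 (127 GB) in tape 2; 3 GB remain.
Put A8 (712 GB) in tape 6; 88 GB remain.
Put A9 (576 GB) in tape 7; 224 GB remain.
Put A10 (451 GB) in tape 8; 349 GB remain.
Put A11 (427 GB) in tape 9; 373 GB remain.
Final tapes: [483,274] [670,127] [685] [720] [520] [712] [576] [451] [427].

9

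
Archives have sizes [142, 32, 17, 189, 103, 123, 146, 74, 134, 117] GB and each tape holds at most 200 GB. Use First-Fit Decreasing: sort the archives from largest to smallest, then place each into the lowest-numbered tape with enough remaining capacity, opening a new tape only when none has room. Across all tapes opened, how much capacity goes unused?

323

Sorted descending: 189, 146, 142, 134, 123, 117, 103, 74, 32, 17.
189 GB → tape 1 (remaining 11 GB)
146 GB → tape 2 (remaining 54 GB)
142 GB → tape 3 (remaining 58 GB)
134 GB → tape 4 (remaining 66 GB)
123 GB → tape 5 (remaining 77 GB)
117 GB → tape 6 (remaining 83 GB)
103 GB → tape 7 (remaining 97 GB)
74 GB → tape 5 (remaining 3 GB)
32 GB → tape 2 (remaining 22 GB)
17 GB → tape 2 (remaining 5 GB)
7 tapes × 200 GB = 1400 GB; used 1077 GB; unused 323 GB.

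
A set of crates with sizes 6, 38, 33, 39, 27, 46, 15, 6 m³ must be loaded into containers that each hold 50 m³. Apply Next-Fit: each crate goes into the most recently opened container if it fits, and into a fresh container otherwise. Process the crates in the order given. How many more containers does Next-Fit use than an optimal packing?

Next-Fit: [6,38] [33] [39] [27] [46] [15,6] → 6 containers.
Total size 210 m³; any packing needs at least ⌈210/50⌉ = 5 containers.
An optimal packing achieves that bound: [46] [39,6] [38,6] [33,15] [27] → 5 containers.
Excess: 6 − 5 = 1.

1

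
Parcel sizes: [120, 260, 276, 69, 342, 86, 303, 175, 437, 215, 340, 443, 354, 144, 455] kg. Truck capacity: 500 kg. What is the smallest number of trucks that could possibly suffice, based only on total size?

Total size = 120 + 260 + 276 + 69 + 342 + 86 + 303 + 175 + 437 + 215 + 340 + 443 + 354 + 144 + 455 = 4019 kg.
⌈4019 / 500⌉ = 9.

9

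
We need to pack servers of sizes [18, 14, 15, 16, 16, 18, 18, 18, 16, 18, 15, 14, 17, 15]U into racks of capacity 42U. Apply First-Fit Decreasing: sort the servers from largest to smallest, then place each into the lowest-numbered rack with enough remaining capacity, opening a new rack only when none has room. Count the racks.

7 racks

Sorted descending: 18, 18, 18, 18, 18, 17, 16, 16, 16, 15, 15, 15, 14, 14.
Put 18U in rack 1; 24U remain.
Put 18U in rack 1; 6U remain.
Put 18U in rack 2; 24U remain.
Put 18U in rack 2; 6U remain.
Put 18U in rack 3; 24U remain.
Put 17U in rack 3; 7U remain.
Put 16U in rack 4; 26U remain.
Put 16U in rack 4; 10U remain.
Put 16U in rack 5; 26U remain.
Put 15U in rack 5; 11U remain.
Put 15U in rack 6; 27U remain.
Put 15U in rack 6; 12U remain.
Put 14U in rack 7; 28U remain.
Put 14U in rack 7; 14U remain.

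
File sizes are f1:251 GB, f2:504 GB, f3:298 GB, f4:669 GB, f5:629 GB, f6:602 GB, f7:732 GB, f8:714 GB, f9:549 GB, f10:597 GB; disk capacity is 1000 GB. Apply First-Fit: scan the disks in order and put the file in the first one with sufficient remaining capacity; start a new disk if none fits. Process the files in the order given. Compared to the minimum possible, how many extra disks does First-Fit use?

0

First-Fit: [251,504] [298,669] [629] [602] [732] [714] [549] [597] → 8 disks.
8 files exceed 500 GB (half the capacity), and no two of those can share a disk, so at least 8 disks are needed.
So 8 is already optimal.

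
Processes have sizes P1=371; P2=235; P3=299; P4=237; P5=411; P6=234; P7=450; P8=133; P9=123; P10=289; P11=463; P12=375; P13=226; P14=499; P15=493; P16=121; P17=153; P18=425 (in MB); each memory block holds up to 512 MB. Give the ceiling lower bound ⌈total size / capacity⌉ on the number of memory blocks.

11

Total size = 371 + 235 + 299 + 237 + 411 + 234 + 450 + 133 + 123 + 289 + 463 + 375 + 226 + 499 + 493 + 121 + 153 + 425 = 5537 MB.
⌈5537 / 512⌉ = 11.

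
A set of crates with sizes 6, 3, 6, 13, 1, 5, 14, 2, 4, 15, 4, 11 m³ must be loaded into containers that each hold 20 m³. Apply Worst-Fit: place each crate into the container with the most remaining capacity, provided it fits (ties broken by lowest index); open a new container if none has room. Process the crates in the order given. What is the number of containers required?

Put 6 m³ in container 1; 14 m³ remain.
Put 3 m³ in container 1; 11 m³ remain.
Put 6 m³ in container 1; 5 m³ remain.
Put 13 m³ in container 2; 7 m³ remain.
Put 1 m³ in container 2; 6 m³ remain.
Put 5 m³ in container 2; 1 m³ remain.
Put 14 m³ in container 3; 6 m³ remain.
Put 2 m³ in container 3; 4 m³ remain.
Put 4 m³ in container 1; 1 m³ remain.
Put 15 m³ in container 4; 5 m³ remain.
Put 4 m³ in container 4; 1 m³ remain.
Put 11 m³ in container 5; 9 m³ remain.
Final containers: [6,3,6,4] [13,1,5] [14,2] [15,4] [11].

5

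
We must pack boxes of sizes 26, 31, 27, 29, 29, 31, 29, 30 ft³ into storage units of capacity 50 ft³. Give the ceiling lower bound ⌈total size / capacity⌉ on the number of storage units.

Total size = 26 + 31 + 27 + 29 + 29 + 31 + 29 + 30 = 232 ft³.
⌈232 / 50⌉ = 5.

5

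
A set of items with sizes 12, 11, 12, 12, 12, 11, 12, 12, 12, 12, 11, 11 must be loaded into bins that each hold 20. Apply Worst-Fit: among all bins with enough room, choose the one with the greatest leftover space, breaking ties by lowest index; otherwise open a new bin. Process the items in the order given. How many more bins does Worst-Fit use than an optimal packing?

0

Worst-Fit: [12] [11] [12] [12] [12] [11] [12] [12] [12] [12] [11] [11] → 12 bins.
12 items exceed 10 (half the capacity), and no two of those can share a bin, so at least 12 bins are needed.
So 12 is already optimal.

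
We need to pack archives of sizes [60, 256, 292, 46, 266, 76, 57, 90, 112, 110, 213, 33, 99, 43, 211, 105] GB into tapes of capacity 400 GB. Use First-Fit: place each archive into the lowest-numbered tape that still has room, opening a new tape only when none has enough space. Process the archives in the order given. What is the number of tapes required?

6 tapes

tape 1: place 60 GB, 340 GB left
tape 1: place 256 GB, 84 GB left
tape 2: place 292 GB, 108 GB left
tape 1: place 46 GB, 38 GB left
tape 3: place 266 GB, 134 GB left
tape 2: place 76 GB, 32 GB left
tape 3: place 57 GB, 77 GB left
tape 4: place 90 GB, 310 GB left
tape 4: place 112 GB, 198 GB left
tape 4: place 110 GB, 88 GB left
tape 5: place 213 GB, 187 GB left
tape 1: place 33 GB, 5 GB left
tape 5: place 99 GB, 88 GB left
tape 3: place 43 GB, 34 GB left
tape 6: place 211 GB, 189 GB left
tape 6: place 105 GB, 84 GB left
Final tapes: [60,256,46,33] [292,76] [266,57,43] [90,112,110] [213,99] [211,105].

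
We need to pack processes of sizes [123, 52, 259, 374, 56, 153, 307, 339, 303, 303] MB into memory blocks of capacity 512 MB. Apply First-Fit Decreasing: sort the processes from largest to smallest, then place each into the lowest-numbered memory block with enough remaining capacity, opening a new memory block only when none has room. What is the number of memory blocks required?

6 memory blocks

Sorted descending: 374, 339, 307, 303, 303, 259, 153, 123, 56, 52.
Put 374 MB in memory block 1; 138 MB remain.
Put 339 MB in memory block 2; 173 MB remain.
Put 307 MB in memory block 3; 205 MB remain.
Put 303 MB in memory block 4; 209 MB remain.
Put 303 MB in memory block 5; 209 MB remain.
Put 259 MB in memory block 6; 253 MB remain.
Put 153 MB in memory block 2; 20 MB remain.
Put 123 MB in memory block 1; 15 MB remain.
Put 56 MB in memory block 3; 149 MB remain.
Put 52 MB in memory block 3; 97 MB remain.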